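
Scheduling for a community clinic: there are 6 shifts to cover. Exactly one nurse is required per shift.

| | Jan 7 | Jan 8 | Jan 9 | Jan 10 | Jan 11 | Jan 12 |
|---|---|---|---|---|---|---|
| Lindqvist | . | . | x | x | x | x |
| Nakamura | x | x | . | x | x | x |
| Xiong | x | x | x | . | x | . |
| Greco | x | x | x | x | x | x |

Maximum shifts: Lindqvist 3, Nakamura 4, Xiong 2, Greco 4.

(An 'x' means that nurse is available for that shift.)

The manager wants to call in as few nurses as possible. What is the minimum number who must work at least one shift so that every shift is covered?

2

6 slots to fill and no one can take more than 4, so at least ⌈6/4⌉ = 2 nurses are needed.
Lindqvist and Nakamura alone can cover everything: Jan 7→Nakamura, Jan 8→Nakamura, Jan 9→Lindqvist, Jan 10→Lindqvist, Jan 11→Lindqvist, Jan 12→Nakamura.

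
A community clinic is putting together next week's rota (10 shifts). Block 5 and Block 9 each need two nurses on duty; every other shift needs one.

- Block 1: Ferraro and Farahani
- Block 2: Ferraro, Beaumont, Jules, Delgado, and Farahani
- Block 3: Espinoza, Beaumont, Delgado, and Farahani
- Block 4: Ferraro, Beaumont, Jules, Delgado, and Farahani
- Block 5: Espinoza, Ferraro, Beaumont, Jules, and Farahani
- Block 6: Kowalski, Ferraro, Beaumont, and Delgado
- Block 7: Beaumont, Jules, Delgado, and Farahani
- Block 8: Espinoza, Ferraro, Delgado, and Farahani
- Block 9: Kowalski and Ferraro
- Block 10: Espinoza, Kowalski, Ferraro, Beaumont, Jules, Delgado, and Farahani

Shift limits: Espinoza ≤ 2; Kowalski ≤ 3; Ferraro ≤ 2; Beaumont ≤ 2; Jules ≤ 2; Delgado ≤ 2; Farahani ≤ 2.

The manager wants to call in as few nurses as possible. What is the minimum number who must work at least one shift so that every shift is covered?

6

12 slots to fill and no one can take more than 3, so at least ⌈12/3⌉ = 4 nurses are needed.
Any 5 nurses together have capacity at most 3+2+2+2+2 = 11 < 12 slots, so 5 can never suffice.
Espinoza, Kowalski, Ferraro, Beaumont, Jules, and Delgado alone can cover everything: Block 1→Ferraro, Block 2→Jules, Block 3→Espinoza, Block 4→Delgado, Block 5→Beaumont+Jules, Block 6→Kowalski, Block 7→Beaumont, Block 8→Espinoza, Block 9→Kowalski+Ferraro, Block 10→Kowalski.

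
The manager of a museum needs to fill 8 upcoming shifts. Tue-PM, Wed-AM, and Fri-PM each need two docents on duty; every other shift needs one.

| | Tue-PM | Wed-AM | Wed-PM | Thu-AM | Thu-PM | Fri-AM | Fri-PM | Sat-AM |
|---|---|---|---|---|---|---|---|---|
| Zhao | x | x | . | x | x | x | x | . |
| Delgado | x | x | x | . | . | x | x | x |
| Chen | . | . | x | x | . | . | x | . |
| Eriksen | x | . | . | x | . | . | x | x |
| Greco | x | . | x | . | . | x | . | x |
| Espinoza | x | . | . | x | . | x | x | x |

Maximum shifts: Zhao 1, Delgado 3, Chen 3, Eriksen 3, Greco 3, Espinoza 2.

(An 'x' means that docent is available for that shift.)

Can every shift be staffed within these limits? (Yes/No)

No

Total capacity is 15 and 11 slots are needed, so capacity alone doesn't rule it out.
Shifts {Wed-AM, Thu-PM} need 3 worker-slots in total, but the docents available for any of those shifts (Zhao and Delgado) can supply at most 2 among them. So no valid schedule exists.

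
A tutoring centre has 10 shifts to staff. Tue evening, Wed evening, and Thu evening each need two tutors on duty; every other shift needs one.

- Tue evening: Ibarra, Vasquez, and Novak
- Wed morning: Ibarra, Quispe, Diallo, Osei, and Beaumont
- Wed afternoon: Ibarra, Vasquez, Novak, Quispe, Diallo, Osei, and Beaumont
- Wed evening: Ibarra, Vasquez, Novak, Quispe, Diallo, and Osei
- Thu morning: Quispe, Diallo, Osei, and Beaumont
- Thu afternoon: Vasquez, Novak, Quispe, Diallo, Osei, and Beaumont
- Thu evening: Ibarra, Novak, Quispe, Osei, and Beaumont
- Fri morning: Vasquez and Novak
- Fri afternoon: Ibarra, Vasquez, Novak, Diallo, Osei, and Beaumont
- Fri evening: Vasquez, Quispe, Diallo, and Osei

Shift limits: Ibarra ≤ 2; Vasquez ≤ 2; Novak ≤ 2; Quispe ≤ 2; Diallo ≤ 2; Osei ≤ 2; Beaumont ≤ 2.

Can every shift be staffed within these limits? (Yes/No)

One valid schedule: Tue evening→Ibarra+Vasquez, Wed morning→Ibarra, Wed afternoon→Diallo, Wed evening→Diallo+Osei, Thu morning→Quispe, Thu afternoon→Novak, Thu evening→Osei+Beaumont, Fri morning→Vasquez, Fri afternoon→Novak, Fri evening→Quispe.
Loads: Ibarra 2/2, Vasquez 2/2, Novak 2/2, Quispe 2/2, Diallo 2/2, Osei 2/2, Beaumont 1/2 — all within limits.

Yes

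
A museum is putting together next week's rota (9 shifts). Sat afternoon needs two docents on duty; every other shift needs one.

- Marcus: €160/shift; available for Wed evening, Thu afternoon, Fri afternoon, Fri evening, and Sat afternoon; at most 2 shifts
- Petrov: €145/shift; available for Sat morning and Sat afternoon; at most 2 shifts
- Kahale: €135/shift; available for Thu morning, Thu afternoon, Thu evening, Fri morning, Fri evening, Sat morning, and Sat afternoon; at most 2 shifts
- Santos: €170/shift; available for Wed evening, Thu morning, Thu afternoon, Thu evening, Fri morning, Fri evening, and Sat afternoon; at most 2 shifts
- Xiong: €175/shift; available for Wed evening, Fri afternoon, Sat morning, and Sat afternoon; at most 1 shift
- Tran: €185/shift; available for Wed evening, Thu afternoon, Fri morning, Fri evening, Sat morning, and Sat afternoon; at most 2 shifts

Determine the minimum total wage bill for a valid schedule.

€1580

Picking the cheapest available docent for each shift independently would cost €1410, but that ignores the shift limits.
An optimal schedule: Wed evening→Marcus, Thu morning→Kahale, Thu afternoon→Santos, Thu evening→Kahale, Fri morning→Santos, Fri afternoon→Marcus, Fri evening→Tran, Sat morning→Petrov, Sat afternoon→Petrov+Xiong.
Total: 160 + 135 + 170 + 135 + 170 + 160 + 185 + 145 + 145 + 175 = €1580.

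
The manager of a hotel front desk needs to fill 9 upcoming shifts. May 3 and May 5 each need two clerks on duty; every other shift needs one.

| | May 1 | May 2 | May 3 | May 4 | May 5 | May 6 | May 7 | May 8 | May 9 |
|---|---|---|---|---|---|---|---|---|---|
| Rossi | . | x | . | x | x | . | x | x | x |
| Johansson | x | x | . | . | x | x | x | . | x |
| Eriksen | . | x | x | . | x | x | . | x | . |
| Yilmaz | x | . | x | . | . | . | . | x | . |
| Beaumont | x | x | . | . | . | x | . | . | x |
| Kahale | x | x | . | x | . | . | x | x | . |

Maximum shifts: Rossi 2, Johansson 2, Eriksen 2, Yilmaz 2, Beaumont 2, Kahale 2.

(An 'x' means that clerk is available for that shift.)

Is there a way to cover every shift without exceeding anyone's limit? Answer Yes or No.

May 3 can only be covered by Eriksen and Yilmaz, so that assignment is forced.
One valid schedule: May 1→Yilmaz, May 2→Beaumont, May 3→Eriksen+Yilmaz, May 4→Rossi, May 5→Rossi+Johansson, May 6→Johansson, May 7→Kahale, May 8→Eriksen, May 9→Beaumont.
Loads: Rossi 2/2, Johansson 2/2, Eriksen 2/2, Yilmaz 2/2, Beaumont 2/2, Kahale 1/2 — all within limits.

Yes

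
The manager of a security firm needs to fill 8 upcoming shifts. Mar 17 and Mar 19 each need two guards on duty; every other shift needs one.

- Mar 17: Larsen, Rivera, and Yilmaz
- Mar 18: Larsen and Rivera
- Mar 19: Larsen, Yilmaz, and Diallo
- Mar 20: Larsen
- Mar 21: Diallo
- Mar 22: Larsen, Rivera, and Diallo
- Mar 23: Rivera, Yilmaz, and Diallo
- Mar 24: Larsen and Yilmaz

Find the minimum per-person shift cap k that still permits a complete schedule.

3

With 4 guards and 10 worker-slots to fill, someone must work at least ⌈10/4⌉ = 3 shifts, so k ≥ 3.
k = 3 works: Mar 17→Rivera+Yilmaz, Mar 18→Larsen, Mar 19→Yilmaz+Diallo, Mar 20→Larsen, Mar 21→Diallo, Mar 22→Rivera, Mar 23→Rivera, Mar 24→Larsen.
Loads: Larsen 3, Rivera 3, Yilmaz 2, Diallo 2 — all ≤ 3.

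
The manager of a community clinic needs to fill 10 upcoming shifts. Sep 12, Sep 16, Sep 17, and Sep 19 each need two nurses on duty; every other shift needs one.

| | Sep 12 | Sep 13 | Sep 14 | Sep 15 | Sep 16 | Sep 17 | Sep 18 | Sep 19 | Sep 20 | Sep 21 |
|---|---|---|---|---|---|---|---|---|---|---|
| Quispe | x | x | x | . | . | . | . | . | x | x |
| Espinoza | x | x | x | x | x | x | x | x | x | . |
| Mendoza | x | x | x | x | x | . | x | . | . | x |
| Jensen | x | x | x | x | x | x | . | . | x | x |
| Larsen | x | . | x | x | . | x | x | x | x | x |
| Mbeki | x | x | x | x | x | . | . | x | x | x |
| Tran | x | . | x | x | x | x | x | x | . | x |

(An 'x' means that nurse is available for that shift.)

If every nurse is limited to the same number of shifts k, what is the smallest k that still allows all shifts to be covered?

With 7 nurses and 14 worker-slots to fill, someone must work at least ⌈14/7⌉ = 2 shifts, so k ≥ 2.
k = 2 works: Sep 12→Mbeki+Tran, Sep 13→Quispe, Sep 14→Mendoza, Sep 15→Espinoza, Sep 16→Jensen+Tran, Sep 17→Jensen+Larsen, Sep 18→Espinoza, Sep 19→Larsen+Mbeki, Sep 20→Quispe, Sep 21→Mendoza.
Loads: Quispe 2, Espinoza 2, Mendoza 2, Jensen 2, Larsen 2, Mbeki 2, Tran 2 — all ≤ 2.

2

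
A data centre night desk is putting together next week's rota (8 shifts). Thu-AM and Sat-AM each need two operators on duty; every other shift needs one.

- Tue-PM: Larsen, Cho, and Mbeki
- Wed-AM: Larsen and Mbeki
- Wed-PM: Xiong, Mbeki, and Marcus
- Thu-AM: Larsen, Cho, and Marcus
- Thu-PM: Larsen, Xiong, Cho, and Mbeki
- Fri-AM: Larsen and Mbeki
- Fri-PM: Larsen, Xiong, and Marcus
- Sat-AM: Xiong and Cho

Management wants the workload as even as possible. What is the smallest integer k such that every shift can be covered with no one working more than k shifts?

With 5 operators and 10 worker-slots to fill, someone must work at least ⌈10/5⌉ = 2 shifts, so k ≥ 2.
k = 2 works: Tue-PM→Mbeki, Wed-AM→Larsen, Wed-PM→Xiong, Thu-AM→Cho+Marcus, Thu-PM→Mbeki, Fri-AM→Larsen, Fri-PM→Marcus, Sat-AM→Xiong+Cho.
Loads: Larsen 2, Xiong 2, Cho 2, Mbeki 2, Marcus 2 — all ≤ 2.

2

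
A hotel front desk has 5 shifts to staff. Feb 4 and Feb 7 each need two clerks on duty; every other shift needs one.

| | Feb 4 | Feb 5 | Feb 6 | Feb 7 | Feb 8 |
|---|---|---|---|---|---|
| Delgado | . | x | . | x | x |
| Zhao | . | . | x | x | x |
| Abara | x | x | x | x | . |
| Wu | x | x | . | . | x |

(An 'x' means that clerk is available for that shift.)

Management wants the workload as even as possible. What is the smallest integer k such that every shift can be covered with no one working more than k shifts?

2

With 4 clerks and 7 worker-slots to fill, someone must work at least ⌈7/4⌉ = 2 shifts, so k ≥ 2.
k = 2 works: Feb 4→Abara+Wu, Feb 5→Delgado, Feb 6→Zhao, Feb 7→Delgado+Zhao, Feb 8→Wu.
Loads: Delgado 2, Zhao 2, Abara 1, Wu 2 — all ≤ 2.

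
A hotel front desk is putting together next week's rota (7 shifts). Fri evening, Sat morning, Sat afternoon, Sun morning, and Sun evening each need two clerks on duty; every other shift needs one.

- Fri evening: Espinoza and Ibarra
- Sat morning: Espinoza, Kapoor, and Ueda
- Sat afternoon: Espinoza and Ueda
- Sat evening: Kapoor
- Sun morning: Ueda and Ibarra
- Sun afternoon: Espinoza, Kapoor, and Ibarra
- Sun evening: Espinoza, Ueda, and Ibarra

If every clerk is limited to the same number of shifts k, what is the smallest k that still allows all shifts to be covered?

3

With 4 clerks and 12 worker-slots to fill, someone must work at least ⌈12/4⌉ = 3 shifts, so k ≥ 3.
k = 3 works: Fri evening→Espinoza+Ibarra, Sat morning→Espinoza+Kapoor, Sat afternoon→Espinoza+Ueda, Sat evening→Kapoor, Sun morning→Ueda+Ibarra, Sun afternoon→Kapoor, Sun evening→Ueda+Ibarra.
Loads: Espinoza 3, Kapoor 3, Ueda 3, Ibarra 3 — all ≤ 3.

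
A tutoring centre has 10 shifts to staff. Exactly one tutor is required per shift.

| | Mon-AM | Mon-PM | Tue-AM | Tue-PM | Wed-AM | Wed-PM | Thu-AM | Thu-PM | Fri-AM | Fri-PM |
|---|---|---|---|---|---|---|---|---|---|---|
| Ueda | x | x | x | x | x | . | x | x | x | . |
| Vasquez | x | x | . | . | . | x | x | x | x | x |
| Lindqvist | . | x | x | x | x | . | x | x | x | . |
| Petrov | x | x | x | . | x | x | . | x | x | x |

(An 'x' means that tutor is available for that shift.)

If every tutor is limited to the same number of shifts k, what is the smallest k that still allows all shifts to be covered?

With 4 tutors and 10 worker-slots to fill, someone must work at least ⌈10/4⌉ = 3 shifts, so k ≥ 3.
k = 3 works: Mon-AM→Ueda, Mon-PM→Lindqvist, Tue-AM→Ueda, Tue-PM→Ueda, Wed-AM→Lindqvist, Wed-PM→Vasquez, Thu-AM→Vasquez, Thu-PM→Lindqvist, Fri-AM→Petrov, Fri-PM→Vasquez.
Loads: Ueda 3, Vasquez 3, Lindqvist 3, Petrov 1 — all ≤ 3.

3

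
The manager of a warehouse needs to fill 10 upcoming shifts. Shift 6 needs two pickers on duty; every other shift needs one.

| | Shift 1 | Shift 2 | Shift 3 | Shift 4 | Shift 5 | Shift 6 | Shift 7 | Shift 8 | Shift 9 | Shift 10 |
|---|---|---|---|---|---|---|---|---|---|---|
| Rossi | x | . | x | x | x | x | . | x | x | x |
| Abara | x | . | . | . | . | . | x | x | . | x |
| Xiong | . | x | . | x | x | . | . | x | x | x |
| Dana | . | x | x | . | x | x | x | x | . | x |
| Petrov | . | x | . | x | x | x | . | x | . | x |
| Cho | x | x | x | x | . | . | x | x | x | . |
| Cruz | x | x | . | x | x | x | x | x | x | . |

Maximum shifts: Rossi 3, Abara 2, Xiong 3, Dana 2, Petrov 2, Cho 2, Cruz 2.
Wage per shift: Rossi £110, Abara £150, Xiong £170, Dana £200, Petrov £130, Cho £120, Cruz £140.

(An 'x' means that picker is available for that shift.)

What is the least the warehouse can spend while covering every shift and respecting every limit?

£1410

Picking the cheapest available picker for each shift independently would cost £1250, but that ignores the shift limits.
An optimal schedule: Shift 1→Rossi, Shift 2→Cho, Shift 3→Rossi, Shift 4→Petrov, Shift 5→Cruz, Shift 6→Petrov+Cruz, Shift 7→Cho, Shift 8→Abara, Shift 9→Rossi, Shift 10→Abara.
Total: 110 + 120 + 110 + 130 + 140 + 130 + 140 + 120 + 150 + 110 + 150 = £1410.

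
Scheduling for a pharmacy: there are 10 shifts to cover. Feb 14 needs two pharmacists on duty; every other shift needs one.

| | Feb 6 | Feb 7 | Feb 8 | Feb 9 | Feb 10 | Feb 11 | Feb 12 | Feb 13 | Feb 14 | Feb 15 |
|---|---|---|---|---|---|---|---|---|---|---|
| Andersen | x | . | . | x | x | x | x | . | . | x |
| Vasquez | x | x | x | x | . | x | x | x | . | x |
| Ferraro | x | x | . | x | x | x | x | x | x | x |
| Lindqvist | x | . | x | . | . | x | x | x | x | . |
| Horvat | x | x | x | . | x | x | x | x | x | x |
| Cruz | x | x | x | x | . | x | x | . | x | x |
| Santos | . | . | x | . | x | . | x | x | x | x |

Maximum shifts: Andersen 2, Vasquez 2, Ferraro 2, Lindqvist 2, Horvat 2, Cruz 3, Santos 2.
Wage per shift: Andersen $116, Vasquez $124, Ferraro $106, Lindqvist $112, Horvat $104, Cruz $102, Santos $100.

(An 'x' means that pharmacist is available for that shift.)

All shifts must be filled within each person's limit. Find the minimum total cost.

$1150

Picking the cheapest available pharmacist for each shift independently would cost $1110, but that ignores the shift limits.
An optimal schedule: Feb 6→Cruz, Feb 7→Cruz, Feb 8→Santos, Feb 9→Cruz, Feb 10→Santos, Feb 11→Horvat, Feb 12→Lindqvist, Feb 13→Horvat, Feb 14→Ferraro+Lindqvist, Feb 15→Ferraro.
Total: 102 + 102 + 100 + 102 + 100 + 104 + 112 + 104 + 106 + 112 + 106 = $1150.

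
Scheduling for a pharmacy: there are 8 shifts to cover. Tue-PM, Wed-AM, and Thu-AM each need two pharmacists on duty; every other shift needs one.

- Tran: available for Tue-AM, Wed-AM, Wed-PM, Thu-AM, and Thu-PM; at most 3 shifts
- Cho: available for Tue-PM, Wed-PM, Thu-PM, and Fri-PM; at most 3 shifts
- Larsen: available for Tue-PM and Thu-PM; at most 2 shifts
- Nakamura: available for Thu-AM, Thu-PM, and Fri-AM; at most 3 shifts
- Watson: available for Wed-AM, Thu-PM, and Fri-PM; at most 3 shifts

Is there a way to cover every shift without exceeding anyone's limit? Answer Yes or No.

Tue-AM can only be covered by Tran, so that assignment is forced.
Tue-PM can only be covered by Cho and Larsen, so that assignment is forced.
Wed-AM can only be covered by Tran and Watson, so that assignment is forced.
One valid schedule: Tue-AM→Tran, Tue-PM→Cho+Larsen, Wed-AM→Tran+Watson, Wed-PM→Cho, Thu-AM→Tran+Nakamura, Thu-PM→Larsen, Fri-AM→Nakamura, Fri-PM→Cho.
Loads: Tran 3/3, Cho 3/3, Larsen 2/2, Nakamura 2/3, Watson 1/3 — all within limits.

Yes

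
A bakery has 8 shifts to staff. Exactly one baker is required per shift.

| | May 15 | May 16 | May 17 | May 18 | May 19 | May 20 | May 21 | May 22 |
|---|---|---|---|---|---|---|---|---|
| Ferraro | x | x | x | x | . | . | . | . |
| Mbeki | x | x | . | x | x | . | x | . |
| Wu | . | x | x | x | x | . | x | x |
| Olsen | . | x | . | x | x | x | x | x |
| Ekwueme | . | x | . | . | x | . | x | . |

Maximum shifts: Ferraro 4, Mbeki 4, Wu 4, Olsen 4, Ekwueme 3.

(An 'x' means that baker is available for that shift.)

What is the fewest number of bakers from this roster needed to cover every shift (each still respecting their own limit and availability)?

8 slots to fill and no one can take more than 4, so at least ⌈8/4⌉ = 2 bakers are needed.
Ferraro and Olsen alone can cover everything: May 15→Ferraro, May 16→Ferraro, May 17→Ferraro, May 18→Ferraro, May 19→Olsen, May 20→Olsen, May 21→Olsen, May 22→Olsen.

2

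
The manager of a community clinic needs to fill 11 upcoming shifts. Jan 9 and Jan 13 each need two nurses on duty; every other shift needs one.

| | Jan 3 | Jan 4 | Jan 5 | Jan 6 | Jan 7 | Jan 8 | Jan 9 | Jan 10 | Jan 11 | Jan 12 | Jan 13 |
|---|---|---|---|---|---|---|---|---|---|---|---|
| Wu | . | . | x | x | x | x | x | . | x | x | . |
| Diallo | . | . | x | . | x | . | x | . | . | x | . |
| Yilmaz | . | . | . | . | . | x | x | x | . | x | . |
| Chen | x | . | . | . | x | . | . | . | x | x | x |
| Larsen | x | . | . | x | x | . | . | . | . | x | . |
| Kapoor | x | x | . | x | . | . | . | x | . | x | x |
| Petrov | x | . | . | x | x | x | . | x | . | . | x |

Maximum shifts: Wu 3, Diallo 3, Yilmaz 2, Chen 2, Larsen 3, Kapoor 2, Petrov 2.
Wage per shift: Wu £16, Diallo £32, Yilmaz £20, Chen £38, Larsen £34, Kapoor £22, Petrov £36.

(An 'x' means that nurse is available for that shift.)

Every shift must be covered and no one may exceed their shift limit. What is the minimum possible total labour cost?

£332

Jan 4 can only be covered by Kapoor, so that assignment is forced.
Picking the cheapest available nurse for each shift independently would cost £254, but that ignores the shift limits.
An optimal schedule: Jan 3→Larsen, Jan 4→Kapoor, Jan 5→Wu, Jan 6→Larsen, Jan 7→Diallo, Jan 8→Wu, Jan 9→Yilmaz+Diallo, Jan 10→Yilmaz, Jan 11→Wu, Jan 12→Diallo, Jan 13→Kapoor+Petrov.
Total: 34 + 22 + 16 + 34 + 32 + 16 + 20 + 32 + 20 + 16 + 32 + 22 + 36 = £332.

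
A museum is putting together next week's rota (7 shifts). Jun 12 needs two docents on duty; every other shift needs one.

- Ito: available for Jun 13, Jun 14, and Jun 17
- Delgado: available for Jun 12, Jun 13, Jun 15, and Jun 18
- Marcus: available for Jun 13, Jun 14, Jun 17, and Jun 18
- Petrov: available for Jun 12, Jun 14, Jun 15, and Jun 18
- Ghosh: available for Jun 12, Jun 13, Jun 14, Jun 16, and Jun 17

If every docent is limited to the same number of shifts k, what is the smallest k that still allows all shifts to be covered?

With 5 docents and 8 worker-slots to fill, someone must work at least ⌈8/5⌉ = 2 shifts, so k ≥ 2.
k = 2 works: Jun 12→Delgado+Petrov, Jun 13→Ito, Jun 14→Marcus, Jun 15→Delgado, Jun 16→Ghosh, Jun 17→Ito, Jun 18→Marcus.
Loads: Ito 2, Delgado 2, Marcus 2, Petrov 1, Ghosh 1 — all ≤ 2.

2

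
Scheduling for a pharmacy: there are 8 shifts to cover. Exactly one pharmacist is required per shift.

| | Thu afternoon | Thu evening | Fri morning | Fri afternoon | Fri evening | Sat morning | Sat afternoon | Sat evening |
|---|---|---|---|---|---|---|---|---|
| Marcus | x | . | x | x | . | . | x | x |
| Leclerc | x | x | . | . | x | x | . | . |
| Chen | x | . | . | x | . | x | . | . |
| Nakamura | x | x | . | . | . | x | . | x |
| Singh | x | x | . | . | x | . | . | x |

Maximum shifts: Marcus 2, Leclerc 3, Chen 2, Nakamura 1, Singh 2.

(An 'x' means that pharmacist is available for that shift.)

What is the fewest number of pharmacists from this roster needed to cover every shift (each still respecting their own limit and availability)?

8 slots to fill and no one can take more than 3, so at least ⌈8/3⌉ = 3 pharmacists are needed.
Any 3 pharmacists together have capacity at most 3+2+2 = 7 < 8 slots, so 3 can never suffice.
Marcus, Leclerc, Chen, and Nakamura alone can cover everything: Thu afternoon→Chen, Thu evening→Leclerc, Fri morning→Marcus, Fri afternoon→Chen, Fri evening→Leclerc, Sat morning→Leclerc, Sat afternoon→Marcus, Sat evening→Nakamura.

4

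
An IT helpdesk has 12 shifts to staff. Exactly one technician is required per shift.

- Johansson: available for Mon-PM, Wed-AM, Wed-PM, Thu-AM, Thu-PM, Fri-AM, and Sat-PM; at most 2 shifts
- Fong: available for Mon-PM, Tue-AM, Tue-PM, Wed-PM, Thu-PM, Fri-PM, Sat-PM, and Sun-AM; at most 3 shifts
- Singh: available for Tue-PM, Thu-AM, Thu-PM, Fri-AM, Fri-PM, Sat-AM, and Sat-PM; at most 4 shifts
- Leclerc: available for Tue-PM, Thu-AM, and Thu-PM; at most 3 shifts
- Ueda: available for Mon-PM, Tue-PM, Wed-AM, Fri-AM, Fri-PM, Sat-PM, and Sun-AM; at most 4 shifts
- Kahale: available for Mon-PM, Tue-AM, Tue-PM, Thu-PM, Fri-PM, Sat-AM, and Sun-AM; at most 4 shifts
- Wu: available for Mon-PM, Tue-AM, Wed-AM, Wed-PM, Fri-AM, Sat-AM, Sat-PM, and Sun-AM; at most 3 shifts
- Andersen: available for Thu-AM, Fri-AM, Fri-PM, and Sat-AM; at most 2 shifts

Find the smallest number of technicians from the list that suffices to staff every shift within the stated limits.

4

12 slots to fill and no one can take more than 4, so at least ⌈12/4⌉ = 3 technicians are needed.
No set of 3 technicians can cover every shift (each such set leaves at least one shift with no one available or exceeds a cap).
Johansson, Fong, Singh, and Leclerc alone can cover everything: Mon-PM→Johansson, Tue-AM→Fong, Tue-PM→Leclerc, Wed-AM→Johansson, Wed-PM→Fong, Thu-AM→Leclerc, Thu-PM→Leclerc, Fri-AM→Singh, Fri-PM→Singh, Sat-AM→Singh, Sat-PM→Singh, Sun-AM→Fong.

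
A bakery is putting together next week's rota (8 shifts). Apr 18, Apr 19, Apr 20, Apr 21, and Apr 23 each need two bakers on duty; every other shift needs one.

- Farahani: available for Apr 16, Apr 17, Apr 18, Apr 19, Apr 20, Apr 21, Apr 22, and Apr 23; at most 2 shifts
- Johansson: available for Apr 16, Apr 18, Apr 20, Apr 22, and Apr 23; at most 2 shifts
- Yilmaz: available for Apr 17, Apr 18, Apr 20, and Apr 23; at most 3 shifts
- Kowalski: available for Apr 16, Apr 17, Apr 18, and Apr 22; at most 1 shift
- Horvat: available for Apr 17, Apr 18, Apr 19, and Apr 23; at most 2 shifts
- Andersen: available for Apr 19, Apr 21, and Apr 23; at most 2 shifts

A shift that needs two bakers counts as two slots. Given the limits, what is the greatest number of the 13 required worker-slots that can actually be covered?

12

Total capacity across all bakers is 2+2+3+1+2+2 = 12, and 13 slots are needed, so at most 12 can be filled.
An assignment achieving 12: Apr 16→Farahani, Apr 17→Yilmaz, Apr 18→Yilmaz+Kowalski, Apr 19→Horvat+Andersen, Apr 20→Johansson+Yilmaz, Apr 21→Farahani+Andersen, Apr 22→Johansson, Apr 23→Horvat.
Loads: Farahani 2/2, Johansson 2/2, Yilmaz 3/3, Kowalski 1/1, Horvat 2/2, Andersen 2/2.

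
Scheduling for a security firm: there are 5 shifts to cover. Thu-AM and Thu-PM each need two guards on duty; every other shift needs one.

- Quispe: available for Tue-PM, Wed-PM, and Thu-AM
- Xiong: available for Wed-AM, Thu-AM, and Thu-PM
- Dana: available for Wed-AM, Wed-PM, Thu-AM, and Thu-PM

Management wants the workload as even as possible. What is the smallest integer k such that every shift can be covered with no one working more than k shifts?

With 3 guards and 7 worker-slots to fill, someone must work at least ⌈7/3⌉ = 3 shifts, so k ≥ 3.
k = 3 works: Tue-PM→Quispe, Wed-AM→Xiong, Wed-PM→Quispe, Thu-AM→Quispe+Xiong, Thu-PM→Xiong+Dana.
Loads: Quispe 3, Xiong 3, Dana 1 — all ≤ 3.

3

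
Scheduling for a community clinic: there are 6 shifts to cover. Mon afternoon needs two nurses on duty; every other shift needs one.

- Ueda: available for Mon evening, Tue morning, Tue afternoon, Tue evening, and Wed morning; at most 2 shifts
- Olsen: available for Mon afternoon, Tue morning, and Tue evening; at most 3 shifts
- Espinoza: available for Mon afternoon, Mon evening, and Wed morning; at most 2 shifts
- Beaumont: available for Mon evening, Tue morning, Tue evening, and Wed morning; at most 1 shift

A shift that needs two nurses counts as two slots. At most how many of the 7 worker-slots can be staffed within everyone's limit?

Total capacity across all nurses is 2+3+2+1 = 8, and 7 slots are needed, so at most 7 can be filled.
An assignment achieving 7: Mon afternoon→Olsen+Espinoza, Mon evening→Ueda, Tue morning→Olsen, Tue afternoon→Ueda, Tue evening→Olsen, Wed morning→Espinoza.
Loads: Ueda 2/2, Olsen 3/3, Espinoza 2/2, Beaumont 0/1.

7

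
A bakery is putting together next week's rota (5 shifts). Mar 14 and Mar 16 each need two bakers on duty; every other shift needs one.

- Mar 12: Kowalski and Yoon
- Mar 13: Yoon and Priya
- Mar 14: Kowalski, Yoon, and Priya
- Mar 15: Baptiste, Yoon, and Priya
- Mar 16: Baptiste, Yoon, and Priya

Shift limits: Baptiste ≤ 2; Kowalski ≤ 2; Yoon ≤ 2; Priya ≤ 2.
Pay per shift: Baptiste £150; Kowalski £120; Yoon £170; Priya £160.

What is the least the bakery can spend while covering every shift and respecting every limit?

Picking the cheapest available baker for each shift independently would cost £1020, but that ignores the shift limits.
An optimal schedule: Mar 12→Kowalski, Mar 13→Priya, Mar 14→Kowalski+Priya, Mar 15→Baptiste, Mar 16→Baptiste+Yoon.
Total: 120 + 160 + 120 + 160 + 150 + 150 + 170 = £1030.

£1030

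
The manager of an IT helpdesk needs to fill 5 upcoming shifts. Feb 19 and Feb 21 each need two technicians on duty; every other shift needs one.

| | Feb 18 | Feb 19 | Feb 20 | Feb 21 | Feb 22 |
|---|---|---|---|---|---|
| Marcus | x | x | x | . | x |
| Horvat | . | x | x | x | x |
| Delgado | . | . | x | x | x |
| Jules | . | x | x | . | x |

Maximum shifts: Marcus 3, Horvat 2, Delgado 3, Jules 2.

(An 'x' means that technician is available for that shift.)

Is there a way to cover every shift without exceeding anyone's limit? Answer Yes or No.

Feb 18 can only be covered by Marcus, so that assignment is forced.
Feb 21 can only be covered by Horvat and Delgado, so that assignment is forced.
One valid schedule: Feb 18→Marcus, Feb 19→Marcus+Horvat, Feb 20→Marcus, Feb 21→Horvat+Delgado, Feb 22→Delgado.
Loads: Marcus 3/3, Horvat 2/2, Delgado 2/3, Jules 0/2 — all within limits.

Yes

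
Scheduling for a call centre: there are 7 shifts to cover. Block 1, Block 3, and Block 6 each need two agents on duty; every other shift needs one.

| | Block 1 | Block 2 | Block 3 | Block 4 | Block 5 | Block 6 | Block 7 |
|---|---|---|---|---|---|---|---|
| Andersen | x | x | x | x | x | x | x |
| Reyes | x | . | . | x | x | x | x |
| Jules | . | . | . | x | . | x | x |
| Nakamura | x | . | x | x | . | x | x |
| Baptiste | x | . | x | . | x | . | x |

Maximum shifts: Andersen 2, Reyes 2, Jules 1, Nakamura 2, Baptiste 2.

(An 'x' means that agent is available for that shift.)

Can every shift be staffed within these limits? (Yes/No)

Total capacity is 2+2+1+2+2 = 9 but 10 worker-slots are needed — infeasible.

No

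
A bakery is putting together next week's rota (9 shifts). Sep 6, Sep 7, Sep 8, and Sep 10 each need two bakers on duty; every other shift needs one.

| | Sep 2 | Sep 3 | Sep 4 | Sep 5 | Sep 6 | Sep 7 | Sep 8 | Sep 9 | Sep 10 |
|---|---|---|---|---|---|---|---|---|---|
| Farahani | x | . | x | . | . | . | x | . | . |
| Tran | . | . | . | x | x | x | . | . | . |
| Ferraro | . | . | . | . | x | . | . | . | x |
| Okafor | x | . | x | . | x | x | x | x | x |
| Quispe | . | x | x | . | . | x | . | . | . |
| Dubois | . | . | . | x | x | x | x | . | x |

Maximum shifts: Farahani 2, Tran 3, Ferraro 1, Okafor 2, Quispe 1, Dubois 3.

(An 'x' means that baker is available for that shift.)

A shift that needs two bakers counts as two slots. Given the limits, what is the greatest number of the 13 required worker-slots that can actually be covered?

12

Total capacity across all bakers is 2+3+1+2+1+3 = 12, and 13 slots are needed, so at most 12 can be filled.
An assignment achieving 12: Sep 2→Farahani, Sep 3→Quispe, Sep 4→Farahani, Sep 5→Tran, Sep 6→Tran+Dubois, Sep 7→Tran, Sep 8→Okafor+Dubois, Sep 9→Okafor, Sep 10→Ferraro+Dubois.
Loads: Farahani 2/2, Tran 3/3, Ferraro 1/1, Okafor 2/2, Quispe 1/1, Dubois 3/3.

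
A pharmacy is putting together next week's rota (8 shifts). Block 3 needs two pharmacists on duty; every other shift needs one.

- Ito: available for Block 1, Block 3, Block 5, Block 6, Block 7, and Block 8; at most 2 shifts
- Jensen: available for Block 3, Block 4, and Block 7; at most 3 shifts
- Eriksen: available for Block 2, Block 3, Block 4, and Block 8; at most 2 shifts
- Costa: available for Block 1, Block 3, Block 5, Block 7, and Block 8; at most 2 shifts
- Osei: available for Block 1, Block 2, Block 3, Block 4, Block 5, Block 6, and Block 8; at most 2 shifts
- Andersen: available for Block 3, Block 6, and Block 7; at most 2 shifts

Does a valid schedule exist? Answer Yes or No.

Yes

One valid schedule: Block 1→Ito, Block 2→Eriksen, Block 3→Jensen+Costa, Block 4→Jensen, Block 5→Ito, Block 6→Osei, Block 7→Jensen, Block 8→Eriksen.
Loads: Ito 2/2, Jensen 3/3, Eriksen 2/2, Costa 1/2, Osei 1/2, Andersen 0/2 — all within limits.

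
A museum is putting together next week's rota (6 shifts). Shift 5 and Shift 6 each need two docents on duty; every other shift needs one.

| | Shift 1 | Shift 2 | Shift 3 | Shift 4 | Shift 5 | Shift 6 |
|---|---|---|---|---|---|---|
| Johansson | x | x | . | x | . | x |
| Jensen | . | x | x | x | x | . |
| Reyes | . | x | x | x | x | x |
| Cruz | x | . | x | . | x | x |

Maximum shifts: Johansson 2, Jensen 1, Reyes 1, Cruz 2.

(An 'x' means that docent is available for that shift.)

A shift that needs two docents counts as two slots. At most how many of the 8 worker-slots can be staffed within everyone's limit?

6

Total capacity across all docents is 2+1+1+2 = 6, and 8 slots are needed, so at most 6 can be filled.
An assignment achieving 6: Shift 1→Johansson, Shift 2→Johansson, Shift 3→Jensen, Shift 4→Reyes, Shift 5→Cruz, Shift 6→Cruz.
Loads: Johansson 2/2, Jensen 1/1, Reyes 1/1, Cruz 2/2.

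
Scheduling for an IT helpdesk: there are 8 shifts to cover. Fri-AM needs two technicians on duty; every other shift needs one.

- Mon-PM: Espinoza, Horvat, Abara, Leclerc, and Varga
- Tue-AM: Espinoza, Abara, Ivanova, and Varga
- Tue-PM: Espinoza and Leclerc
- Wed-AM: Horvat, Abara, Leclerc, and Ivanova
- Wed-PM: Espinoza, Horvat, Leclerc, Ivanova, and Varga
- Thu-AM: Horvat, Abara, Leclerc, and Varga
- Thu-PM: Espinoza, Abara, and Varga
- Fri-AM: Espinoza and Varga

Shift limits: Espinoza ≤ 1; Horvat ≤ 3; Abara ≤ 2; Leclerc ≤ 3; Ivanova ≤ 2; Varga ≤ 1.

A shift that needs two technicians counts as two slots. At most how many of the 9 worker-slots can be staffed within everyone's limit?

9

Total capacity across all technicians is 1+3+2+3+2+1 = 12, and 9 slots are needed, so at most 9 can be filled.
An assignment achieving 9: Mon-PM→Horvat, Tue-AM→Abara, Tue-PM→Leclerc, Wed-AM→Horvat, Wed-PM→Leclerc, Thu-AM→Horvat, Thu-PM→Abara, Fri-AM→Espinoza+Varga.
Loads: Espinoza 1/1, Horvat 3/3, Abara 2/2, Leclerc 2/3, Ivanova 0/2, Varga 1/1.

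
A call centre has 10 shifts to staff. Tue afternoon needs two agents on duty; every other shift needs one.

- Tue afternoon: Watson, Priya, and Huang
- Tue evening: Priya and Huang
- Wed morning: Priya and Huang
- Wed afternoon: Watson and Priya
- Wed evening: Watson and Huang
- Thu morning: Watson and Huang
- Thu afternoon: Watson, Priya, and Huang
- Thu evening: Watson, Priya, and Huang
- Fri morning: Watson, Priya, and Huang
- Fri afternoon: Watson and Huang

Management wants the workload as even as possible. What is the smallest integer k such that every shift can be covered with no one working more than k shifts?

4

With 3 agents and 11 worker-slots to fill, someone must work at least ⌈11/3⌉ = 4 shifts, so k ≥ 4.
k = 4 works: Tue afternoon→Priya+Huang, Tue evening→Priya, Wed morning→Priya, Wed afternoon→Watson, Wed evening→Watson, Thu morning→Watson, Thu afternoon→Priya, Thu evening→Huang, Fri morning→Huang, Fri afternoon→Watson.
Loads: Watson 4, Priya 4, Huang 3 — all ≤ 4.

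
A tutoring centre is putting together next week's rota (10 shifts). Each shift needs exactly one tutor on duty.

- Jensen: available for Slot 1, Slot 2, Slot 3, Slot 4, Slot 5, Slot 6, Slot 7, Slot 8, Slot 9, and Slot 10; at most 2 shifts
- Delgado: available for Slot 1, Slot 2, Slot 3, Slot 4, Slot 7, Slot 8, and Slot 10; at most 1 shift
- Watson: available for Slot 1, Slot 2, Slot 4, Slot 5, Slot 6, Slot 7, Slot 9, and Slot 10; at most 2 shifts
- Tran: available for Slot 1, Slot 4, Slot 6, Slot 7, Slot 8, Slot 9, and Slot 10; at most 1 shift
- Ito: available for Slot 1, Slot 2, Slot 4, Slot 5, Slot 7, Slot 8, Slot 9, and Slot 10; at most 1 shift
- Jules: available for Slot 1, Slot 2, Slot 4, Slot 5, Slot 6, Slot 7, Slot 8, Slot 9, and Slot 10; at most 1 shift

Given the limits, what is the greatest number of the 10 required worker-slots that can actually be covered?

Total capacity across all tutors is 2+1+2+1+1+1 = 8, and 10 slots are needed, so at most 8 can be filled.
An assignment achieving 8: Slot 1→Ito, Slot 2→Delgado, Slot 3→Jensen, Slot 4→Jules, Slot 5→Jensen, Slot 6→Watson, Slot 8→Tran, Slot 9→Watson.
Loads: Jensen 2/2, Delgado 1/1, Watson 2/2, Tran 1/1, Ito 1/1, Jules 1/1.

8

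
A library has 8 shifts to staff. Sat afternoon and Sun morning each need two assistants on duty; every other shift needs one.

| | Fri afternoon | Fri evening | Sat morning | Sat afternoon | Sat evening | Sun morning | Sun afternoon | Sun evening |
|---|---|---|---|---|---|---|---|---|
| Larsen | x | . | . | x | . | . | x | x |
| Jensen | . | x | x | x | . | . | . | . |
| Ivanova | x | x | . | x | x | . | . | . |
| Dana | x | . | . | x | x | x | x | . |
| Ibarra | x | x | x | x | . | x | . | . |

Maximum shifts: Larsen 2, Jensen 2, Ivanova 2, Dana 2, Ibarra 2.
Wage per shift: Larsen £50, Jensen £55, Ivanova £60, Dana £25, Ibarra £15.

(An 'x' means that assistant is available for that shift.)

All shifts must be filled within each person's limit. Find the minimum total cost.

Sun morning can only be covered by Dana and Ibarra, so that assignment is forced.
Sun evening can only be covered by Larsen, so that assignment is forced.
Picking the cheapest available assistant for each shift independently would cost £225, but that ignores the shift limits.
An optimal schedule: Fri afternoon→Ivanova, Fri evening→Jensen, Sat morning→Jensen, Sat afternoon→Dana+Ibarra, Sat evening→Ivanova, Sun morning→Dana+Ibarra, Sun afternoon→Larsen, Sun evening→Larsen.
Total: 60 + 55 + 55 + 25 + 15 + 60 + 25 + 15 + 50 + 50 = £410.

£410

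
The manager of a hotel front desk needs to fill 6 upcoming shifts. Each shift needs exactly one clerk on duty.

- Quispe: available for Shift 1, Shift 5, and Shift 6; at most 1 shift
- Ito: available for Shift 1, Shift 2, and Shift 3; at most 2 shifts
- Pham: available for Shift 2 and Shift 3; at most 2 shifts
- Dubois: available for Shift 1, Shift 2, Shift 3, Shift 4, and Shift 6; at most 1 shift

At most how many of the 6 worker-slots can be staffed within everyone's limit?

5

Total capacity across all clerks is 1+2+2+1 = 6, and 6 slots are needed, so at most 6 can be filled.
Shifts {Shift 4, Shift 5, Shift 6} need 3 slots but only Quispe and Dubois are available for them, supplying at most 2 — so at least 1 slot must go unfilled.
An assignment achieving 5: Shift 1→Ito, Shift 2→Ito, Shift 3→Pham, Shift 4→Dubois, Shift 5→Quispe.
Loads: Quispe 1/1, Ito 2/2, Pham 1/2, Dubois 1/1.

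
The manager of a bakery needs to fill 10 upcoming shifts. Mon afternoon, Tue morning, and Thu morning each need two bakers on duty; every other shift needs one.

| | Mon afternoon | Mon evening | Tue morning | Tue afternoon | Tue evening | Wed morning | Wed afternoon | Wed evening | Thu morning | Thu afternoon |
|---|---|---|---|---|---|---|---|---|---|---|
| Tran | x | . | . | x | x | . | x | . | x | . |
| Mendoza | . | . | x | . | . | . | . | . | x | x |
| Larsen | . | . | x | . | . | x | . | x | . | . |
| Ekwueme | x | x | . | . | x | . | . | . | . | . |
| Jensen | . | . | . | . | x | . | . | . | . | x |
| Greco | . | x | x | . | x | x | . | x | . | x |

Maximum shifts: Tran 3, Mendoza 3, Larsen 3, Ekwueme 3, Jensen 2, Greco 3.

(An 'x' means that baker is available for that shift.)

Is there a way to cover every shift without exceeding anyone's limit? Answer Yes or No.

Total capacity is 17 and 13 slots are needed, so capacity alone doesn't rule it out.
Shifts {Mon afternoon, Tue afternoon, Wed afternoon, Thu morning} need 6 worker-slots in total, but the bakers available for any of those shifts (Tran, Mendoza, and Ekwueme) can supply at most 5 among them. So no valid schedule exists.

No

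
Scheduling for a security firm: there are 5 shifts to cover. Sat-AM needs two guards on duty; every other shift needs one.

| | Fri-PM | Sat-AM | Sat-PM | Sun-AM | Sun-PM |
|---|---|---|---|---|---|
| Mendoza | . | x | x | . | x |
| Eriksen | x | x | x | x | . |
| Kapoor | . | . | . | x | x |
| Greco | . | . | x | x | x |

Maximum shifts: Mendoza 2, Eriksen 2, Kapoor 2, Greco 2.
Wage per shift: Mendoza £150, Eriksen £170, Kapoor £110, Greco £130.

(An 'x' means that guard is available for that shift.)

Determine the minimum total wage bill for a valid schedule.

Fri-PM can only be covered by Eriksen, so that assignment is forced.
Sat-AM can only be covered by Mendoza and Eriksen, so that assignment is forced.
Picking the cheapest available guard for each shift independently would cost £840, and that bound is achievable.
An optimal schedule: Fri-PM→Eriksen, Sat-AM→Mendoza+Eriksen, Sat-PM→Greco, Sun-AM→Kapoor, Sun-PM→Kapoor.
Total: 170 + 150 + 170 + 130 + 110 + 110 = £840.

£840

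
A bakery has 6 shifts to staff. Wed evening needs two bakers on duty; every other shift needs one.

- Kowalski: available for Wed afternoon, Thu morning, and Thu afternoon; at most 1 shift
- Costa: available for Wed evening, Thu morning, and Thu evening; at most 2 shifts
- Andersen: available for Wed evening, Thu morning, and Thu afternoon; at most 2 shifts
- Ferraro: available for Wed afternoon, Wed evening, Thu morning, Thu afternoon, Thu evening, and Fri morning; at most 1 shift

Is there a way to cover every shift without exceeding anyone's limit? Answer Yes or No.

Total capacity is 1+2+2+1 = 6 but 7 worker-slots are needed — infeasible.

No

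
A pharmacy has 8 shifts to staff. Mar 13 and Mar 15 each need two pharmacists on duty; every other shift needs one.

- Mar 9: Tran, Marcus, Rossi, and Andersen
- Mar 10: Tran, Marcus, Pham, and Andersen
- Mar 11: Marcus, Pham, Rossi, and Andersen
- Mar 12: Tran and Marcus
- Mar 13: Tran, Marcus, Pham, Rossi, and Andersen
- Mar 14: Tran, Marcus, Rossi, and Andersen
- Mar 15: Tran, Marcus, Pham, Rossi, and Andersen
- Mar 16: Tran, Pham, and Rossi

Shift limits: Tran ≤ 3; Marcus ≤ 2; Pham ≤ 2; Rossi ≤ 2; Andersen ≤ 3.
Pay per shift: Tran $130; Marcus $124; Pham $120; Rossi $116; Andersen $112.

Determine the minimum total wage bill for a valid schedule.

Picking the cheapest available pharmacist for each shift independently would cost $1144, but that ignores the shift limits.
An optimal schedule: Mar 9→Andersen, Mar 10→Andersen, Mar 11→Andersen, Mar 12→Marcus, Mar 13→Pham+Marcus, Mar 14→Rossi, Mar 15→Pham+Tran, Mar 16→Rossi.
Total: 112 + 112 + 112 + 124 + 120 + 124 + 116 + 120 + 130 + 116 = $1186.

$1186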